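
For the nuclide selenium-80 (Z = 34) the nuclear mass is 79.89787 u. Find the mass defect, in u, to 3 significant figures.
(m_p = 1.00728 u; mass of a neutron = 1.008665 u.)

With 34 protons and 46 neutrons (A = 80):
Mass of separated nucleons = 34(1.00728) + 46(1.008665) = 34.24752 + 46.398590 = 80.646110 u
Δm = 80.646110 − 79.89787 = 0.748240 u

0.748 u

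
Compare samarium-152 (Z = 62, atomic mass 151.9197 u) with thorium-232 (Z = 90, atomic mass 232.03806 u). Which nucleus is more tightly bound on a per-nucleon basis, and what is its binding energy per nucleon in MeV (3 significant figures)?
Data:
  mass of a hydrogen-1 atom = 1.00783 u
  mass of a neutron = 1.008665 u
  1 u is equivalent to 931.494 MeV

samarium-152; 8.25 MeV/nucleon

samarium-152: Σm = 62(1.00783) + 90(1.008665) = 153.265310 u; Δm = 1.345610 u; E_B = 1253.4 MeV; E_B/A = 8.246 MeV
thorium-232: Σm = 90(1.00783) + 142(1.008665) = 233.935130 u; Δm = 1.897070 u; E_B = 1767.1 MeV; E_B/A = 7.617 MeV
samarium-152 has the higher binding energy per nucleon, so it is the more tightly bound nucleus.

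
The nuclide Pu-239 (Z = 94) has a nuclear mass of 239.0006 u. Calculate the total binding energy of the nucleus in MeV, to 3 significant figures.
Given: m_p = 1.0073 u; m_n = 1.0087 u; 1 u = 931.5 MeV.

The nucleus contains 94 protons and 239 − 94 = 145 neutrons.
Mass of separated nucleons = 94(1.0073) + 145(1.0087) = 94.6862 + 146.2615 = 240.9477 u
Δm = 240.9477 − 239.0006 = 1.9471 u
Converting to energy: 1.9471 u × 931.5 MeV/u = 1813.72 MeV

1810 MeV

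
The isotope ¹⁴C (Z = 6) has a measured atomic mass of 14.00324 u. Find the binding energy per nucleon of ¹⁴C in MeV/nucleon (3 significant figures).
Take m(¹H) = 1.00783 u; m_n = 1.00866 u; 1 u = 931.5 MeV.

Total constituent mass: 6 × 1.00783 + 8 × 1.00866 = 14.11626 u
Mass defect Δm = 14.11626 − 14.00324 = 0.11302 u
Converting to energy: 0.11302 u × 931.5 MeV/u = 105.278 MeV
Dividing by A = 14 gives 7.520 MeV per nucleon.

7.52 MeV/nucleon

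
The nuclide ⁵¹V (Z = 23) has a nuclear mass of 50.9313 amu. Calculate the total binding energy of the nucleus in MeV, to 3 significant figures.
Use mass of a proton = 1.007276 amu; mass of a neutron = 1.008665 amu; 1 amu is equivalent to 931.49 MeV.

446 MeV

Σm = 23·m_p + 28·m_n = 23.167348 + 28.242620 = 51.409968 amu
The mass defect is 51.409968 − 50.9313 = 0.478668 amu.
E_B = 0.478668 × 931.49 = 445.874 MeV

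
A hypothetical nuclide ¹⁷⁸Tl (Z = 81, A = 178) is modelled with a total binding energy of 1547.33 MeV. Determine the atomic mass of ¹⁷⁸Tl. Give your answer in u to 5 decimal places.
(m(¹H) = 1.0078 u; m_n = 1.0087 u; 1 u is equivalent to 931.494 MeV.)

177.81457 u

Mass defect = 1547.33 MeV / (931.494 MeV/u) = 1.6611272 u
Constituent mass = 81(1.0078) + 97(1.0087) = 179.4757 u
Atomic mass = 179.4757 − 1.6611272 = 177.8145728 u ≈ 177.81457 u (to 5 decimal places)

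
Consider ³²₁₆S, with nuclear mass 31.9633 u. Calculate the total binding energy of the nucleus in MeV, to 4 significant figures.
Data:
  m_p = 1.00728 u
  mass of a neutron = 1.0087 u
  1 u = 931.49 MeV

272.3 MeV

With 16 protons and 16 neutrons (A = 32):
Total constituent mass: 16 × 1.00728 + 16 × 1.0087 = 32.25568 u
The mass defect is 32.25568 − 31.9633 = 0.29238 u.
Converting to energy: 0.29238 u × 931.49 MeV/u = 272.349 MeV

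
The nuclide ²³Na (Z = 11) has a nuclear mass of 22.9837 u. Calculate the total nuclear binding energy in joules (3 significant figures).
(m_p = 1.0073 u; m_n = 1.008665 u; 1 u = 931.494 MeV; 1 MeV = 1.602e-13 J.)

2.99e-11 J

Mass of separated nucleons = 11(1.0073) + 12(1.008665) = 11.0803 + 12.103980 = 23.184280 u
Δm = 23.184280 − 22.9837 = 0.200580 u
Binding energy = Δm·c² = 0.200580 × 931.494 MeV/u = 186.839 MeV
In joules: 186.839 MeV × 1.602e-13 J/MeV = 2.9932e-11 J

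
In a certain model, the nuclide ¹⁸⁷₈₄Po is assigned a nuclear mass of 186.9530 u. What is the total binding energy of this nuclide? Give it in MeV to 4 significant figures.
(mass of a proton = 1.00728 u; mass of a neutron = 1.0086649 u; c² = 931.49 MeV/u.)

1445 MeV

Mass of separated nucleons = 84(1.00728) + 103(1.0086649) = 84.61152 + 103.8924847 = 188.5040047 u
Δm = 188.5040047 − 186.9530 = 1.5510047 u
E_B = 1.5510047 × 931.49 = 1444.75 MeV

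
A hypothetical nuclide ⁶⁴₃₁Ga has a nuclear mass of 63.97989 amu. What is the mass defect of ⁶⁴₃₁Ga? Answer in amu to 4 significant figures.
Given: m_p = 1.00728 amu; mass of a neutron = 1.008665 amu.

Σm = 31·m_p + 33·m_n = 31.22568 + 33.285945 = 64.511625 amu
The mass defect is 64.511625 − 63.97989 = 0.531735 amu.

0.5317 amu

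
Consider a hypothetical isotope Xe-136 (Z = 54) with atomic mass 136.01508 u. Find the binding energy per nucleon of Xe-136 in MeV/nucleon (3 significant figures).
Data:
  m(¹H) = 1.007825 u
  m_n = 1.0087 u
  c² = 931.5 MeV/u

7.68 MeV/nucleon

Σm = 54·m(¹H) + 82·m_n = 54.422550 + 82.7134 = 137.135950 u
Δm = 137.135950 − 136.01508 = 1.120870 u
Converting to energy: 1.120870 u × 931.5 MeV/u = 1044.09 MeV
Per nucleon: 1044.09 / 136 = 7.677 MeV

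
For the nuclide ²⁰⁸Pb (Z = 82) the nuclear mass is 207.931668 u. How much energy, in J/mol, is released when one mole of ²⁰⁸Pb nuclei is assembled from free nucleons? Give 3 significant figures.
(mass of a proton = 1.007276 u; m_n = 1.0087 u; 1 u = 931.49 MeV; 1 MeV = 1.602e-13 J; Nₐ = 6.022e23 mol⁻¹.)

Σm = 82·m_p + 126·m_n = 82.596632 + 127.0962 = 209.692832 u
The mass defect is 209.692832 − 207.931668 = 1.761164 u.
Binding energy = Δm·c² = 1.761164 × 931.49 MeV/u = 1640.51 MeV
Per nucleus in joules: 1640.51 MeV × 1.602e-13 J/MeV = 2.6281e-10 J
Per mole: 2.6281e-10 J × 6.022e23 mol⁻¹ = 1.5826e+14 J/mol

1.58e+14 J/mol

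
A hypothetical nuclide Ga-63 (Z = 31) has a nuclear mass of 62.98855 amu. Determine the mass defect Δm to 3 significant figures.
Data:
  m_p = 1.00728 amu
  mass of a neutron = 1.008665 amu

Z = 31, so N = A − Z = 63 − 31 = 32.
Total constituent mass: 31 × 1.00728 + 32 × 1.008665 = 63.502960 amu
Δm = 63.502960 − 62.98855 = 0.514410 amu

0.514 amu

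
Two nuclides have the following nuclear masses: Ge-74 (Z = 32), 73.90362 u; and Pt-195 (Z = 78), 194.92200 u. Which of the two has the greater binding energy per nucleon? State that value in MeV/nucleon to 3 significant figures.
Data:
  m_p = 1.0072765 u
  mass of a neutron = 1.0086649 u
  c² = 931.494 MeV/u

Ge-74: Σm = 32(1.0072765) + 42(1.0086649) = 74.5967738 u; Δm = 0.6931538 u; E_B = 645.67 MeV; E_B/A = 8.725 MeV
Pt-195: Σm = 78(1.0072765) + 117(1.0086649) = 196.5813603 u; Δm = 1.6593603 u; E_B = 1545.7 MeV; E_B/A = 7.927 MeV
Ge-74 has the higher binding energy per nucleon, so it is the more tightly bound nucleus.

Ge-74; 8.73 MeV/nucleon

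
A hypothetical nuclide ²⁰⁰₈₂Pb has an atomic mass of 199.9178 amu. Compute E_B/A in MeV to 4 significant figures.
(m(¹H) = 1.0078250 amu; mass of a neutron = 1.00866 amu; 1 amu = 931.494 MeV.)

8.131 MeV/nucleon

Z = 82, so N = A − Z = 200 − 82 = 118.
Mass of separated nucleons = 82(1.0078250) + 118(1.00866) = 82.6416500 + 119.02188 = 201.6635300 amu
Δm = 201.6635300 − 199.9178 = 1.7457300 amu
Binding energy = Δm·c² = 1.7457300 × 931.494 MeV/amu = 1626.14 MeV
BE/A = 1626.14 MeV / 200 = 8.131 MeV/nucleon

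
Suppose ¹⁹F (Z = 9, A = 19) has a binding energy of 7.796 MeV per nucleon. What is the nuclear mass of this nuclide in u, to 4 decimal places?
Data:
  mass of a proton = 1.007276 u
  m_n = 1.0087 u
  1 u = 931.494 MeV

Total binding energy = 19 × 7.796 = 148.124 MeV
Mass defect = 148.124 MeV / (931.494 MeV/u) = 0.159018 u
Constituent mass = 9(1.007276) + 10(1.0087) = 19.152484 u
Nuclear mass = 19.152484 − 0.159018 = 18.993466 u ≈ 18.9935 u (to 4 decimal places)

18.9935 u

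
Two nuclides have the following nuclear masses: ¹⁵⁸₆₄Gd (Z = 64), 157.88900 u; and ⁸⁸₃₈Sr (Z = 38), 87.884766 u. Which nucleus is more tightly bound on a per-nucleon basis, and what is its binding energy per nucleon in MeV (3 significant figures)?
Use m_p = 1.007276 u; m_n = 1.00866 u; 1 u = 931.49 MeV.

⁸⁸₃₈Sr; 8.73 MeV/nucleon

¹⁵⁸₆₄Gd: Σm = 64(1.007276) + 94(1.00866) = 159.279704 u; Δm = 1.390704 u; E_B = 1295.4 MeV; E_B/A = 8.199 MeV
⁸⁸₃₈Sr: Σm = 38(1.007276) + 50(1.00866) = 88.709488 u; Δm = 0.824722 u; E_B = 768.22 MeV; E_B/A = 8.730 MeV
⁸⁸₃₈Sr has the higher binding energy per nucleon, so it is the more tightly bound nucleus.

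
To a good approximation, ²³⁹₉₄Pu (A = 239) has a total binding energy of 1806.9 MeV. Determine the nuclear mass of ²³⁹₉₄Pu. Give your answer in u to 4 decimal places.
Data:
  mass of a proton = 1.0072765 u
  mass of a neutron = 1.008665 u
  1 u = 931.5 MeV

239.0006 u

Mass defect = 1806.9 MeV / (931.5 MeV/u) = 1.939775 u
Constituent mass = 94(1.0072765) + 145(1.008665) = 240.9404160 u
Nuclear mass = 240.9404160 − 1.939775 = 239.0006410 u ≈ 239.0006 u (to 4 decimal places)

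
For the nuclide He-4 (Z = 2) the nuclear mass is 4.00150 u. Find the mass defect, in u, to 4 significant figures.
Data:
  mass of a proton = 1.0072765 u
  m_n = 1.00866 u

0.03037 u

With 2 protons and 2 neutrons (A = 4):
Total constituent mass: 2 × 1.0072765 + 2 × 1.00866 = 4.0318730 u
Mass defect Δm = 4.0318730 − 4.00150 = 0.0303730 u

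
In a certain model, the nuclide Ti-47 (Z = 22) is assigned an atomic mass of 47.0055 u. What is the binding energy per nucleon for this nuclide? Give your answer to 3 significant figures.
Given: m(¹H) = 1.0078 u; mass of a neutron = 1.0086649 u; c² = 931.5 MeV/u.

With 22 protons and 25 neutrons (A = 47):
Mass of separated nucleons = 22(1.0078) + 25(1.0086649) = 22.1716 + 25.2166225 = 47.3882225 u
Δm = 47.3882225 − 47.0055 = 0.3827225 u
Binding energy = Δm·c² = 0.3827225 × 931.5 MeV/u = 356.506 MeV
BE/A = 356.506 MeV / 47 = 7.585 MeV/nucleon

7.59 MeV/nucleon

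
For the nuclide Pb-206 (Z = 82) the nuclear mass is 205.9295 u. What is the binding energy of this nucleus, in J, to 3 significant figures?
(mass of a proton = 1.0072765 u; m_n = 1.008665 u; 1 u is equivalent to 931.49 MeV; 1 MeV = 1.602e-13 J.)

2.60e-10 J

Mass of separated nucleons = 82(1.0072765) + 124(1.008665) = 82.5966730 + 125.074460 = 207.6711330 u
The mass defect is 207.6711330 − 205.9295 = 1.7416330 u.
Converting to energy: 1.7416330 u × 931.49 MeV/u = 1622.31 MeV
In joules: 1622.31 MeV × 1.602e-13 J/MeV = 2.5989e-10 J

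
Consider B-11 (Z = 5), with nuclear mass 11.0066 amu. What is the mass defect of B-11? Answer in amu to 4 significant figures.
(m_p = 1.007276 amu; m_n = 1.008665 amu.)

The nucleus contains 5 protons and 11 − 5 = 6 neutrons.
Mass of separated nucleons = 5(1.007276) + 6(1.008665) = 5.036380 + 6.051990 = 11.088370 amu
Δm = 11.088370 − 11.0066 = 0.081770 amu

0.08177 amu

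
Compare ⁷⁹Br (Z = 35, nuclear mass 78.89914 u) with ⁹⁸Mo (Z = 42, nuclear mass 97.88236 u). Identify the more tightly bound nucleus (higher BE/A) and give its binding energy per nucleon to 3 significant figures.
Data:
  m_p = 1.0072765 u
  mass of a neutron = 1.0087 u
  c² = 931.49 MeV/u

⁷⁹Br: Σm = 35(1.0072765) + 44(1.0087) = 79.6374775 u; Δm = 0.7383375 u; E_B = 687.75 MeV; E_B/A = 8.706 MeV
⁹⁸Mo: Σm = 42(1.0072765) + 56(1.0087) = 98.7928130 u; Δm = 0.9104530 u; E_B = 848.08 MeV; E_B/A = 8.654 MeV
⁷⁹Br has the higher binding energy per nucleon, so it is the more tightly bound nucleus.

⁷⁹Br; 8.71 MeV/nucleon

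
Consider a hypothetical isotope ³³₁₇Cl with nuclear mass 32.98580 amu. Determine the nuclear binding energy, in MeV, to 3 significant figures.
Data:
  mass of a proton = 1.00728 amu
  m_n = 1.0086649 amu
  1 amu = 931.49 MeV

258 MeV

With 17 protons and 16 neutrons (A = 33):
Mass of separated nucleons = 17(1.00728) + 16(1.0086649) = 17.12376 + 16.1386384 = 33.2623984 amu
The mass defect is 33.2623984 − 32.98580 = 0.2765984 amu.
E_B = 0.2765984 × 931.49 = 257.649 MeV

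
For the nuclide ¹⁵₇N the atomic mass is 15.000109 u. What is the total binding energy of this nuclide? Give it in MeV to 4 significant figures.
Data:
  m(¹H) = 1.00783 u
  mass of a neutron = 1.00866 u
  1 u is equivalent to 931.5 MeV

Total constituent mass: 7 × 1.00783 + 8 × 1.00866 = 15.12409 u
Mass defect Δm = 15.12409 − 15.000109 = 0.123981 u
Converting to energy: 0.123981 u × 931.5 MeV/u = 115.488 MeV

115.5 MeV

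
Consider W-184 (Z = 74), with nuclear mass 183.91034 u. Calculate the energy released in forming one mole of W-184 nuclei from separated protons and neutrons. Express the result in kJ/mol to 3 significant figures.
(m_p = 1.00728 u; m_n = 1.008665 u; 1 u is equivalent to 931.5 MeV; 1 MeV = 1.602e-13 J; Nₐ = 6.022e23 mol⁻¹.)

Z = 74, so N = A − Z = 184 − 74 = 110.
Σm = 74·m_p + 110·m_n = 74.53872 + 110.953150 = 185.491870 u
The mass defect is 185.491870 − 183.91034 = 1.581530 u.
Binding energy = Δm·c² = 1.581530 × 931.5 MeV/u = 1473.20 MeV
Per nucleus in joules: 1473.20 MeV × 1.602e-13 J/MeV = 2.3601e-10 J
Per mole: 2.3601e-10 J × 6.022e23 mol⁻¹ = 1.4213e+14 J/mol

1.42e+11 kJ/mol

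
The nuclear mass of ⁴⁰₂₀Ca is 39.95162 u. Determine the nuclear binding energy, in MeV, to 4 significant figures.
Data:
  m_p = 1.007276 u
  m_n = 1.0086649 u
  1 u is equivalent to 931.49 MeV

Mass of separated nucleons = 20(1.007276) + 20(1.0086649) = 20.145520 + 20.1732980 = 40.3188180 u
Δm = 40.3188180 − 39.95162 = 0.3671980 u
E_B = 0.3671980 × 931.49 = 342.041 MeV

342.0 MeV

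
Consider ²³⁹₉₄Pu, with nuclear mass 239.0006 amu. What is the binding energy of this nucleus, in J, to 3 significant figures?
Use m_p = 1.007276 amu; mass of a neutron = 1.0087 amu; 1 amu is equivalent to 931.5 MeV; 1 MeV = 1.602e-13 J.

2.90e-10 J

The nucleus contains 94 protons and 239 − 94 = 145 neutrons.
Mass of separated nucleons = 94(1.007276) + 145(1.0087) = 94.683944 + 146.2615 = 240.945444 amu
Mass defect Δm = 240.945444 − 239.0006 = 1.944844 amu
E_B = 1.944844 × 931.5 = 1811.62 MeV
In joules: 1811.62 MeV × 1.602e-13 J/MeV = 2.9022e-10 J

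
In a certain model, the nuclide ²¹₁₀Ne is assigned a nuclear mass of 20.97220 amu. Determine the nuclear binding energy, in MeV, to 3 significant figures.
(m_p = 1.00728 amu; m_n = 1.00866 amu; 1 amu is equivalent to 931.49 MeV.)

182 MeV

The nucleus contains 10 protons and 21 − 10 = 11 neutrons.
Mass of separated nucleons = 10(1.00728) + 11(1.00866) = 10.07280 + 11.09526 = 21.16806 amu
The mass defect is 21.16806 − 20.97220 = 0.19586 amu.
Converting to energy: 0.19586 amu × 931.49 MeV/amu = 182.442 MeV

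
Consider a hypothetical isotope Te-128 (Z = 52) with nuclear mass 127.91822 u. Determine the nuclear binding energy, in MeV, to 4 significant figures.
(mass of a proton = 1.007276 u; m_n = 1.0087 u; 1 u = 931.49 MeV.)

Z = 52, so N = A − Z = 128 − 52 = 76.
Mass of separated nucleons = 52(1.007276) + 76(1.0087) = 52.378352 + 76.6612 = 129.039552 u
The mass defect is 129.039552 − 127.91822 = 1.121332 u.
Converting to energy: 1.121332 u × 931.49 MeV/u = 1044.51 MeV

1045 MeV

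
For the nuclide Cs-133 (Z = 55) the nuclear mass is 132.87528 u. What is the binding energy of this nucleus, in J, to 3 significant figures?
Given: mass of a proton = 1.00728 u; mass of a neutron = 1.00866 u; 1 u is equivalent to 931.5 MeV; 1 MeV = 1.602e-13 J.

With 55 protons and 78 neutrons (A = 133):
Mass of separated nucleons = 55(1.00728) + 78(1.00866) = 55.40040 + 78.67548 = 134.07588 u
Δm = 134.07588 − 132.87528 = 1.20060 u
E_B = 1.20060 × 931.5 = 1118.36 MeV
In joules: 1118.36 MeV × 1.602e-13 J/MeV = 1.7916e-10 J

1.79e-10 J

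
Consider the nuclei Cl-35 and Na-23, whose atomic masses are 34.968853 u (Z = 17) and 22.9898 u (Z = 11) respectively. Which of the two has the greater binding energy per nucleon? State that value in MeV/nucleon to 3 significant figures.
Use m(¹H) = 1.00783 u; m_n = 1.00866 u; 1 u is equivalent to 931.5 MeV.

Cl-35; 8.52 MeV/nucleon

Cl-35: Σm = 17(1.00783) + 18(1.00866) = 35.28899 u; Δm = 0.320137 u; E_B = 298.21 MeV; E_B/A = 8.520 MeV
Na-23: Σm = 11(1.00783) + 12(1.00866) = 23.19005 u; Δm = 0.20025 u; E_B = 186.53 MeV; E_B/A = 8.110 MeV
Cl-35 has the higher binding energy per nucleon, so it is the more tightly bound nucleus.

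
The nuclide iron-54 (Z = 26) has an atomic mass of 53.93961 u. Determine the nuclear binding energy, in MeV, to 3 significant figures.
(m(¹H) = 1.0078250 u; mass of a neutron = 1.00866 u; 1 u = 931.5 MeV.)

472 MeV

Z = 26, so N = A − Z = 54 − 26 = 28.
Total constituent mass: 26 × 1.0078250 + 28 × 1.00866 = 54.4459300 u
The mass defect is 54.4459300 − 53.93961 = 0.5063200 u.
Converting to energy: 0.5063200 u × 931.5 MeV/u = 471.637 MeV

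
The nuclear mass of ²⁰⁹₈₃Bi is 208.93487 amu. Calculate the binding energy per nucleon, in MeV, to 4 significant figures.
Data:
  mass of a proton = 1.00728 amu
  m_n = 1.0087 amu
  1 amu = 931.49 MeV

7.869 MeV/nucleon

Z = 83, so N = A − Z = 209 − 83 = 126.
Total constituent mass: 83 × 1.00728 + 126 × 1.0087 = 210.70044 amu
Mass defect Δm = 210.70044 − 208.93487 = 1.76557 amu
Converting to energy: 1.76557 amu × 931.49 MeV/amu = 1644.61 MeV
Per nucleon: 1644.61 / 209 = 7.869 MeV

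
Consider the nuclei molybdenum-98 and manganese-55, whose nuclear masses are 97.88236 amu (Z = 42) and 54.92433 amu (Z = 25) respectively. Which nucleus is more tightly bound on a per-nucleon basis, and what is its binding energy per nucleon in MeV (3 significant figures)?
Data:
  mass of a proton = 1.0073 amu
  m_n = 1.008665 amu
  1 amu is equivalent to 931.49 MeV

manganese-55; 8.77 MeV/nucleon

molybdenum-98: Σm = 42(1.0073) + 56(1.008665) = 98.791840 amu; Δm = 0.909480 amu; E_B = 847.17 MeV; E_B/A = 8.6446 MeV
manganese-55: Σm = 25(1.0073) + 30(1.008665) = 55.442450 amu; Δm = 0.518120 amu; E_B = 482.6236 MeV; E_B/A = 8.77497 MeV
manganese-55 has the higher binding energy per nucleon, so it is the more tightly bound nucleus.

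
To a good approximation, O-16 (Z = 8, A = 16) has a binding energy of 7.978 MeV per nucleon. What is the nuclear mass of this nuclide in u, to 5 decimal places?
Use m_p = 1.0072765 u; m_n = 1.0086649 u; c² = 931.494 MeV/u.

Total binding energy = 16 × 7.978 = 127.648 MeV
Mass defect = 127.648 MeV / (931.494 MeV/u) = 0.1370358 u
Constituent mass = 8(1.0072765) + 8(1.0086649) = 16.1275312 u
Nuclear mass = 16.1275312 − 0.1370358 = 15.9904954 u ≈ 15.99050 u (to 5 decimal places)

15.99050 u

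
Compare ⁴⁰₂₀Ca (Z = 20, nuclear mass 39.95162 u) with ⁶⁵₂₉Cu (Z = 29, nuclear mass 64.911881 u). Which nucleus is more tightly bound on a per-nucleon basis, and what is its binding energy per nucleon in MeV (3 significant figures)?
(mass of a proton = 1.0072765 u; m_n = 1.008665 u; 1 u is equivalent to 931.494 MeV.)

⁶⁵₂₉Cu; 8.76 MeV/nucleon

⁴⁰₂₀Ca: Σm = 20(1.0072765) + 20(1.008665) = 40.3188300 u; Δm = 0.3672100 u; E_B = 342.05 MeV; E_B/A = 8.551 MeV
⁶⁵₂₉Cu: Σm = 29(1.0072765) + 36(1.008665) = 65.5229585 u; Δm = 0.6110775 u; E_B = 569.22 MeV; E_B/A = 8.757 MeV
⁶⁵₂₉Cu has the higher binding energy per nucleon, so it is the more tightly bound nucleus.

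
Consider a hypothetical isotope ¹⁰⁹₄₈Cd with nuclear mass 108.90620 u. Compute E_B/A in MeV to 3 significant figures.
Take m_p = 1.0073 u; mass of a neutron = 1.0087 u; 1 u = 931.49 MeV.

8.33 MeV/nucleon

With 48 protons and 61 neutrons (A = 109):
Total constituent mass: 48 × 1.0073 + 61 × 1.0087 = 109.8811 u
Mass defect Δm = 109.8811 − 108.90620 = 0.97490 u
Binding energy = Δm·c² = 0.97490 × 931.49 MeV/u = 908.110 MeV
Dividing by A = 109 gives 8.331 MeV per nucleon.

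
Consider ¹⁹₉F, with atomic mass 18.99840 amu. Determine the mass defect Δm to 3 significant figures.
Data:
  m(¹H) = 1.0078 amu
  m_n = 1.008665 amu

0.158 amu

Z = 9, so N = A − Z = 19 − 9 = 10.
Total constituent mass: 9 × 1.0078 + 10 × 1.008665 = 19.156850 amu
Δm = 19.156850 − 18.99840 = 0.158450 amu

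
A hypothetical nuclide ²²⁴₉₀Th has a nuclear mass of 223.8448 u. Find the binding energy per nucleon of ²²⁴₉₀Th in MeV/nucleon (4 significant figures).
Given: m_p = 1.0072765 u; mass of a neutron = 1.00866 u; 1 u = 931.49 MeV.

8.194 MeV/nucleon

Mass of separated nucleons = 90(1.0072765) + 134(1.00866) = 90.6548850 + 135.16044 = 225.8153250 u
The mass defect is 225.8153250 − 223.8448 = 1.9705250 u.
E_B = 1.9705250 × 931.49 = 1835.52 MeV
Dividing by A = 224 gives 8.194 MeV per nucleon.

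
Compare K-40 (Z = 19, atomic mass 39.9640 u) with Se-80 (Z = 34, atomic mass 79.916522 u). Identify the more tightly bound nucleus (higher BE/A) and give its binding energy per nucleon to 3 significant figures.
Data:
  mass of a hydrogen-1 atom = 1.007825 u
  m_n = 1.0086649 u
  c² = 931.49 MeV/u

Se-80; 8.71 MeV/nucleon

K-40: Σm = 19(1.007825) + 21(1.0086649) = 40.3306379 u; Δm = 0.3666379 u; E_B = 341.52 MeV; E_B/A = 8.538 MeV
Se-80: Σm = 34(1.007825) + 46(1.0086649) = 80.6646354 u; Δm = 0.7481134 u; E_B = 696.86 MeV; E_B/A = 8.711 MeV
Se-80 has the higher binding energy per nucleon, so it is the more tightly bound nucleus.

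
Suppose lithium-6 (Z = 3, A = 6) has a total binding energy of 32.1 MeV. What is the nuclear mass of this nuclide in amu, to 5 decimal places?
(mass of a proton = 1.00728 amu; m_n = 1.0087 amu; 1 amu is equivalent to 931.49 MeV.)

6.01348 amu

Mass defect = 32.1 MeV / (931.49 MeV/amu) = 0.0344609 amu
Constituent mass = 3(1.00728) + 3(1.0087) = 6.04794 amu
Nuclear mass = 6.04794 − 0.0344609 = 6.0134791 amu ≈ 6.01348 amu (to 5 decimal places)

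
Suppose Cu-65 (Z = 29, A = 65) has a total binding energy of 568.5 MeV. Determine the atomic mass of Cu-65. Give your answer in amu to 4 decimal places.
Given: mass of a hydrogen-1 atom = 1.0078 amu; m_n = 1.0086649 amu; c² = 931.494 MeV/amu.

Mass defect = 568.5 MeV / (931.494 MeV/amu) = 0.610310 amu
Constituent mass = 29(1.0078) + 36(1.0086649) = 65.5381364 amu
Atomic mass = 65.5381364 − 0.610310 = 64.9278264 amu ≈ 64.9278 amu (to 4 decimal places)

64.9278 amu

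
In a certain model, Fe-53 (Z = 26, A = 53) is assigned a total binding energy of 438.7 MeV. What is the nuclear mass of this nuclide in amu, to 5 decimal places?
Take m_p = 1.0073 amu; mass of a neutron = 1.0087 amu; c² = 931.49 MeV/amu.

Mass defect = 438.7 MeV / (931.49 MeV/amu) = 0.4709659 amu
Constituent mass = 26(1.0073) + 27(1.0087) = 53.4247 amu
Nuclear mass = 53.4247 − 0.4709659 = 52.9537341 amu ≈ 52.95373 amu (to 5 decimal places)

52.95373 amu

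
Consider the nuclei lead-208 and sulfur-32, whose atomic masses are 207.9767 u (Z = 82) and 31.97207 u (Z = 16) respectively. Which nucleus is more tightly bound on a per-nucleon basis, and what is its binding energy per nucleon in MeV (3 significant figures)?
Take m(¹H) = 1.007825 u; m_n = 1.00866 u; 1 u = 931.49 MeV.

sulfur-32; 8.49 MeV/nucleon

lead-208: Σm = 82(1.007825) + 126(1.00866) = 209.732810 u; Δm = 1.756110 u; E_B = 1635.8 MeV; E_B/A = 7.864 MeV
sulfur-32: Σm = 16(1.007825) + 16(1.00866) = 32.263760 u; Δm = 0.291690 u; E_B = 271.71 MeV; E_B/A = 8.491 MeV
sulfur-32 has the higher binding energy per nucleon, so it is the more tightly bound nucleus.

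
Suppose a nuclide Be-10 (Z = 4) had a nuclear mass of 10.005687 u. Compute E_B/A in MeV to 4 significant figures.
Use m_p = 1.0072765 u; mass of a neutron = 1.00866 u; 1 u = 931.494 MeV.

7.022 MeV/nucleon

Total constituent mass: 4 × 1.0072765 + 6 × 1.00866 = 10.0810660 u
Δm = 10.0810660 − 10.005687 = 0.0753790 u
Binding energy = Δm·c² = 0.0753790 × 931.494 MeV/u = 70.2151 MeV
Dividing by A = 10 gives 7.022 MeV per nucleon.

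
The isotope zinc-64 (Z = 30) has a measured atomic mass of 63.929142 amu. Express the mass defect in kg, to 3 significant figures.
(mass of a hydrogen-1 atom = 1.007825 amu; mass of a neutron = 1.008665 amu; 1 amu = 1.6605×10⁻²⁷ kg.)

9.97e-28 kg

Z = 30, so N = A − Z = 64 − 30 = 34.
Total constituent mass: 30 × 1.007825 + 34 × 1.008665 = 64.529360 amu
Δm = 64.529360 − 63.929142 = 0.600218 amu
In SI units: 0.600218 amu × 1.6605×10⁻²⁷ kg/amu = 9.9666e-28 kg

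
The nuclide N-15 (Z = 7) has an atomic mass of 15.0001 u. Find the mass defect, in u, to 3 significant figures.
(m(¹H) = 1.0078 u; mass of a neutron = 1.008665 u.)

Z = 7, so N = A − Z = 15 − 7 = 8.
Σm = 7·m(¹H) + 8·m_n = 7.0546 + 8.069320 = 15.123920 u
Mass defect Δm = 15.123920 − 15.0001 = 0.123820 u

0.124 u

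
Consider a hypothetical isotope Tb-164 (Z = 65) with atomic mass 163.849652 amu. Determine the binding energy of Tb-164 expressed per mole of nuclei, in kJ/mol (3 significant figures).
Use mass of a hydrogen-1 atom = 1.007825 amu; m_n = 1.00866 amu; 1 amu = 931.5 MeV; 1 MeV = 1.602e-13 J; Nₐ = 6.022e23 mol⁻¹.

Mass of separated nucleons = 65(1.007825) + 99(1.00866) = 65.508625 + 99.85734 = 165.365965 amu
The mass defect is 165.365965 − 163.849652 = 1.516313 amu.
Binding energy = Δm·c² = 1.516313 × 931.5 MeV/amu = 1412.45 MeV
Per nucleus in joules: 1412.45 MeV × 1.602e-13 J/MeV = 2.2627e-10 J
Per mole: 2.2627e-10 J × 6.022e23 mol⁻¹ = 1.3626e+14 J/mol

1.36e+11 kJ/mol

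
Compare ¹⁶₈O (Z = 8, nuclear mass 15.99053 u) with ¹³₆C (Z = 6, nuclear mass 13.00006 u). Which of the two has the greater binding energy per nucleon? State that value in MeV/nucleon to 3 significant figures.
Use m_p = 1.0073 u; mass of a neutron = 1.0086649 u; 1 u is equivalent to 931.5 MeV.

¹⁶₈O: Σm = 8(1.0073) + 8(1.0086649) = 16.1277192 u; Δm = 0.1371892 u; E_B = 127.79 MeV; E_B/A = 7.987 MeV
¹³₆C: Σm = 6(1.0073) + 7(1.0086649) = 13.1044543 u; Δm = 0.1043943 u; E_B = 97.243 MeV; E_B/A = 7.480 MeV
¹⁶₈O has the higher binding energy per nucleon, so it is the more tightly bound nucleus.

¹⁶₈O; 7.99 MeV/nucleon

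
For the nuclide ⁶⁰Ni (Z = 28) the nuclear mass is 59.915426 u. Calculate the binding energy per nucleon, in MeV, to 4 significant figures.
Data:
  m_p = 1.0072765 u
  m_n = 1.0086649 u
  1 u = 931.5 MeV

Σm = 28·m_p + 32·m_n = 28.2037420 + 32.2772768 = 60.4810188 u
The mass defect is 60.4810188 − 59.915426 = 0.5655928 u.
Converting to energy: 0.5655928 u × 931.5 MeV/u = 526.850 MeV
Per nucleon: 526.850 / 60 = 8.781 MeV

8.781 MeV/nucleon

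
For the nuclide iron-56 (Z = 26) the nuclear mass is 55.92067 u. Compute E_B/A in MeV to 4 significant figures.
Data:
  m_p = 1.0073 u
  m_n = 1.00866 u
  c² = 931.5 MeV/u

8.798 MeV/nucleon

With 26 protons and 30 neutrons (A = 56):
Mass of separated nucleons = 26(1.0073) + 30(1.00866) = 26.1898 + 30.25980 = 56.44960 u
Mass defect Δm = 56.44960 − 55.92067 = 0.52893 u
E_B = 0.52893 × 931.5 = 492.698 MeV
Dividing by A = 56 gives 8.798 MeV per nucleon.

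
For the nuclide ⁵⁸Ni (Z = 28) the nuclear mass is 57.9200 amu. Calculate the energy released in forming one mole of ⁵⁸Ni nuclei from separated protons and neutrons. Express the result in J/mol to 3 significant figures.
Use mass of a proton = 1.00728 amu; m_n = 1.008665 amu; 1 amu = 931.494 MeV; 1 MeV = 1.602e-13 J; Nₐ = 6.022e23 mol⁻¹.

4.89e+13 J/mol

Total constituent mass: 28 × 1.00728 + 30 × 1.008665 = 58.463790 amu
The mass defect is 58.463790 − 57.9200 = 0.543790 amu.
Binding energy = Δm·c² = 0.543790 × 931.494 MeV/amu = 506.537 MeV
Per nucleus in joules: 506.537 MeV × 1.602e-13 J/MeV = 8.1147e-11 J
Per mole: 8.1147e-11 J × 6.022e23 mol⁻¹ = 4.8867e+13 J/mol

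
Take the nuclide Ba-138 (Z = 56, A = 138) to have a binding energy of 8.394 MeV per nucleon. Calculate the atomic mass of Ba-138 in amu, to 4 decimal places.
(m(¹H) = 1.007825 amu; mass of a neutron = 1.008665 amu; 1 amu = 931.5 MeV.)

Total binding energy = 138 × 8.394 = 1158.372 MeV
Mass defect = 1158.372 MeV / (931.5 MeV/amu) = 1.243556 amu
Constituent mass = 56(1.007825) + 82(1.008665) = 139.148730 amu
Atomic mass = 139.148730 − 1.243556 = 137.905174 amu ≈ 137.9052 amu (to 4 decimal places)

137.9052 amu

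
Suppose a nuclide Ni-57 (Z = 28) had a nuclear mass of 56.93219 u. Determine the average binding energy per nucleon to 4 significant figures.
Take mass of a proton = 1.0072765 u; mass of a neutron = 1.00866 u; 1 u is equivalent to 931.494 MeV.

8.542 MeV/nucleon

With 28 protons and 29 neutrons (A = 57):
Total constituent mass: 28 × 1.0072765 + 29 × 1.00866 = 57.4548820 u
Δm = 57.4548820 − 56.93219 = 0.5226920 u
E_B = 0.5226920 × 931.494 = 486.884 MeV
Dividing by A = 57 gives 8.542 MeV per nucleon.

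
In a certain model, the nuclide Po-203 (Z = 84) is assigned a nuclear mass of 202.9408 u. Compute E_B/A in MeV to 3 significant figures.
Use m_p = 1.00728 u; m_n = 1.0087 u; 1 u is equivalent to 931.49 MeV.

With 84 protons and 119 neutrons (A = 203):
Σm = 84·m_p + 119·m_n = 84.61152 + 120.0353 = 204.64682 u
The mass defect is 204.64682 − 202.9408 = 1.70602 u.
Converting to energy: 1.70602 u × 931.49 MeV/u = 1589.14 MeV
BE/A = 1589.14 MeV / 203 = 7.828 MeV/nucleon

7.83 MeV/nucleon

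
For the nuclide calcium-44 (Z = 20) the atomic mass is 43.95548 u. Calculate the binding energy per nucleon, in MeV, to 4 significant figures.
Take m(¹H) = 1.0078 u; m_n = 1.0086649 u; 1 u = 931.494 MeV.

Mass of separated nucleons = 20(1.0078) + 24(1.0086649) = 20.1560 + 24.2079576 = 44.3639576 u
Δm = 44.3639576 − 43.95548 = 0.4084776 u
E_B = 0.4084776 × 931.494 = 380.494 MeV
Per nucleon: 380.494 / 44 = 8.648 MeV

8.648 MeV/nucleon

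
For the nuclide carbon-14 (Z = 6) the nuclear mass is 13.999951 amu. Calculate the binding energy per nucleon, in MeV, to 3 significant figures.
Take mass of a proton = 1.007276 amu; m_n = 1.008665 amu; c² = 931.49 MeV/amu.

7.52 MeV/nucleon

With 6 protons and 8 neutrons (A = 14):
Mass of separated nucleons = 6(1.007276) + 8(1.008665) = 6.043656 + 8.069320 = 14.112976 amu
Mass defect Δm = 14.112976 − 13.999951 = 0.113025 amu
Binding energy = Δm·c² = 0.113025 × 931.49 MeV/amu = 105.282 MeV
BE/A = 105.282 MeV / 14 = 7.520 MeV/nucleon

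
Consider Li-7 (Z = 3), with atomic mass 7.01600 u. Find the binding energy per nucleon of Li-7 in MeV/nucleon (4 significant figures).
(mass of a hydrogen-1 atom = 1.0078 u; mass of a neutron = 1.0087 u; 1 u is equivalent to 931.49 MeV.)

5.616 MeV/nucleon

The nucleus contains 3 protons and 7 − 3 = 4 neutrons.
Mass of separated nucleons = 3(1.0078) + 4(1.0087) = 3.0234 + 4.0348 = 7.0582 u
Δm = 7.0582 − 7.01600 = 0.04220 u
Binding energy = Δm·c² = 0.04220 × 931.49 MeV/u = 39.3089 MeV
Dividing by A = 7 gives 5.616 MeV per nucleon.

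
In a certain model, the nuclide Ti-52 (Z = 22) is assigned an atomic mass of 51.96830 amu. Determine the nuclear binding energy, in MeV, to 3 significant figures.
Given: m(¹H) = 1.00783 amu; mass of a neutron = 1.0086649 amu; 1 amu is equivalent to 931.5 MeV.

The nucleus contains 22 protons and 52 − 22 = 30 neutrons.
Σm = 22·m(¹H) + 30·m_n = 22.17226 + 30.2599470 = 52.4322070 amu
Mass defect Δm = 52.4322070 − 51.96830 = 0.4639070 amu
E_B = 0.4639070 × 931.5 = 432.129 MeV

432 MeV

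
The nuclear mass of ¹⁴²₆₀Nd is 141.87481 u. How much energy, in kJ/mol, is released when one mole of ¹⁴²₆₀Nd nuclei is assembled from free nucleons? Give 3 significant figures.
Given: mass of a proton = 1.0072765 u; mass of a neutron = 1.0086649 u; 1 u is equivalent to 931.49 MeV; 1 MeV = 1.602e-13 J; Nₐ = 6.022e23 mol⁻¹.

Total constituent mass: 60 × 1.0072765 + 82 × 1.0086649 = 143.1471118 u
Mass defect Δm = 143.1471118 − 141.87481 = 1.2723018 u
E_B = 1.2723018 × 931.49 = 1185.14 MeV
Per nucleus in joules: 1185.14 MeV × 1.602e-13 J/MeV = 1.8986e-10 J
Per mole: 1.8986e-10 J × 6.022e23 mol⁻¹ = 1.1433e+14 J/mol

1.14e+11 kJ/mol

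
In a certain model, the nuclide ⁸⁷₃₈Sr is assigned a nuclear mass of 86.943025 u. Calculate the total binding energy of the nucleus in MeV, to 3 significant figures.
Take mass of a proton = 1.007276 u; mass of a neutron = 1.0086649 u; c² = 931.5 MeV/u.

706 MeV

Total constituent mass: 38 × 1.007276 + 49 × 1.0086649 = 87.7010681 u
The mass defect is 87.7010681 − 86.943025 = 0.7580431 u.
E_B = 0.7580431 × 931.5 = 706.117 MeV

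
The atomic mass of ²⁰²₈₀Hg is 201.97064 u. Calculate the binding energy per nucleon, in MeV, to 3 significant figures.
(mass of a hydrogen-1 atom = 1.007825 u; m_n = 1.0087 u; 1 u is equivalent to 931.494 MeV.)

7.92 MeV/nucleon

The nucleus contains 80 protons and 202 − 80 = 122 neutrons.
Mass of separated nucleons = 80(1.007825) + 122(1.0087) = 80.626000 + 123.0614 = 203.687400 u
Mass defect Δm = 203.687400 − 201.97064 = 1.716760 u
Binding energy = Δm·c² = 1.716760 × 931.494 MeV/u = 1599.15 MeV
Per nucleon: 1599.15 / 202 = 7.917 MeV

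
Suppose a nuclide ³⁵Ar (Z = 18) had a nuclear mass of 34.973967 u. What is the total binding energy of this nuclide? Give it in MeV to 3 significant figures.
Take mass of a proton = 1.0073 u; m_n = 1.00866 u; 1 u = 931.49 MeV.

Total constituent mass: 18 × 1.0073 + 17 × 1.00866 = 35.27862 u
The mass defect is 35.27862 − 34.973967 = 0.304653 u.
Converting to energy: 0.304653 u × 931.49 MeV/u = 283.781 MeV

284 MeV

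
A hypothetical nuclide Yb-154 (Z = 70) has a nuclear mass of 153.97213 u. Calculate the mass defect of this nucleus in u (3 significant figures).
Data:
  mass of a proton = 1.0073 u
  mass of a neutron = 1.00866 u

The nucleus contains 70 protons and 154 − 70 = 84 neutrons.
Σm = 70·m_p + 84·m_n = 70.5110 + 84.72744 = 155.23844 u
The mass defect is 155.23844 − 153.97213 = 1.26631 u.

1.27 u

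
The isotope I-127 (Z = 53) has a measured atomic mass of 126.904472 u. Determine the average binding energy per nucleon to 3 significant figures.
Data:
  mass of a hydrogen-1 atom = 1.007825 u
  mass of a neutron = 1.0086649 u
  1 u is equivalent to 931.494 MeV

8.45 MeV/nucleon

With 53 protons and 74 neutrons (A = 127):
Mass of separated nucleons = 53(1.007825) + 74(1.0086649) = 53.414725 + 74.6412026 = 128.0559276 u
Mass defect Δm = 128.0559276 − 126.904472 = 1.1514556 u
Binding energy = Δm·c² = 1.1514556 × 931.494 MeV/u = 1072.57 MeV
BE/A = 1072.57 MeV / 127 = 8.445 MeV/nucleon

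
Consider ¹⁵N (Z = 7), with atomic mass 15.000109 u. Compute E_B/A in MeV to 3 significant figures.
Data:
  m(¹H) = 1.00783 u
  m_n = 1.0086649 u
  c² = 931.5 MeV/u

The nucleus contains 7 protons and 15 − 7 = 8 neutrons.
Σm = 7·m(¹H) + 8·m_n = 7.05481 + 8.0693192 = 15.1241292 u
Mass defect Δm = 15.1241292 − 15.000109 = 0.1240202 u
Binding energy = Δm·c² = 0.1240202 × 931.5 MeV/u = 115.525 MeV
BE/A = 115.525 MeV / 15 = 7.702 MeV/nucleon

7.70 MeV/nucleon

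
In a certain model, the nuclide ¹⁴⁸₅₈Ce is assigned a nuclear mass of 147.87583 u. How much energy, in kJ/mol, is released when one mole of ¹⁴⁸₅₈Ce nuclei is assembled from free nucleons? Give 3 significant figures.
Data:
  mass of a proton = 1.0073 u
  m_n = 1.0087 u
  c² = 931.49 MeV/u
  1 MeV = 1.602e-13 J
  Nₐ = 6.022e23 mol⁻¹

1.20e+11 kJ/mol

Total constituent mass: 58 × 1.0073 + 90 × 1.0087 = 149.2064 u
Δm = 149.2064 − 147.87583 = 1.33057 u
Binding energy = Δm·c² = 1.33057 × 931.49 MeV/u = 1239.41 MeV
Per nucleus in joules: 1239.41 MeV × 1.602e-13 J/MeV = 1.9855e-10 J
Per mole: 1.9855e-10 J × 6.022e23 mol⁻¹ = 1.1957e+14 J/mol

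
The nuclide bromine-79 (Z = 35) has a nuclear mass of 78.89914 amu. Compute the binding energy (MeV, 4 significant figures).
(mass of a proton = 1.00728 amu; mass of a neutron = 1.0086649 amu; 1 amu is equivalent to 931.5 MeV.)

686.4 MeV

With 35 protons and 44 neutrons (A = 79):
Total constituent mass: 35 × 1.00728 + 44 × 1.0086649 = 79.6360556 amu
The mass defect is 79.6360556 − 78.89914 = 0.7369156 amu.
Binding energy = Δm·c² = 0.7369156 × 931.5 MeV/amu = 686.437 MeV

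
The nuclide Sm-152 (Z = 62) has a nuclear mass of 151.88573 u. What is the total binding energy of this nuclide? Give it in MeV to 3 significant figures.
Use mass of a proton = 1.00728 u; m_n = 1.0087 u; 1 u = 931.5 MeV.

Z = 62, so N = A − Z = 152 − 62 = 90.
Mass of separated nucleons = 62(1.00728) + 90(1.0087) = 62.45136 + 90.7830 = 153.23436 u
The mass defect is 153.23436 − 151.88573 = 1.34863 u.
Converting to energy: 1.34863 u × 931.5 MeV/u = 1256.25 MeV

1260 MeV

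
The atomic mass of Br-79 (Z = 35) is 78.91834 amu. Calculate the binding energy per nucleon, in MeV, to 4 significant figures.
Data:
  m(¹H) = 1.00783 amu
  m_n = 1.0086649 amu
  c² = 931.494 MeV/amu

The nucleus contains 35 protons and 79 − 35 = 44 neutrons.
Total constituent mass: 35 × 1.00783 + 44 × 1.0086649 = 79.6553056 amu
Δm = 79.6553056 − 78.91834 = 0.7369656 amu
Binding energy = Δm·c² = 0.7369656 × 931.494 MeV/amu = 686.479 MeV
Dividing by A = 79 gives 8.690 MeV per nucleon.

8.690 MeV/nucleon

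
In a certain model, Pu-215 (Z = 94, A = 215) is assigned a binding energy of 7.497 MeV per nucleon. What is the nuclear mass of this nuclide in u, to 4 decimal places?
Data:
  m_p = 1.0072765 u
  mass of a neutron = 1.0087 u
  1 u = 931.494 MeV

215.0063 u

Total binding energy = 215 × 7.497 = 1611.855 MeV
Mass defect = 1611.855 MeV / (931.494 MeV/u) = 1.730398 u
Constituent mass = 94(1.0072765) + 121(1.0087) = 216.7366910 u
Nuclear mass = 216.7366910 − 1.730398 = 215.0062930 u ≈ 215.0063 u (to 4 decimal places)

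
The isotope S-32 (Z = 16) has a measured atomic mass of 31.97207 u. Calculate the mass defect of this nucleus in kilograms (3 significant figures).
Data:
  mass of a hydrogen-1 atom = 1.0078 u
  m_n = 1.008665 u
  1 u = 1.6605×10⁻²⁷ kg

Total constituent mass: 16 × 1.0078 + 16 × 1.008665 = 32.263440 u
The mass defect is 32.263440 − 31.97207 = 0.291370 u.
In SI units: 0.291370 u × 1.6605×10⁻²⁷ kg/u = 4.8382e-28 kg

4.84e-28 kg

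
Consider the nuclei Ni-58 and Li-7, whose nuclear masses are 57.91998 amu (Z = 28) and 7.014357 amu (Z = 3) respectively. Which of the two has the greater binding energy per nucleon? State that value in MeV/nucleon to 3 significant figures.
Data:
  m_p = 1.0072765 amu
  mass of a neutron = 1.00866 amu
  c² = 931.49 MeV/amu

Ni-58; 8.73 MeV/nucleon

Ni-58: Σm = 28(1.0072765) + 30(1.00866) = 58.4635420 amu; Δm = 0.5435620 amu; E_B = 506.32 MeV; E_B/A = 8.730 MeV
Li-7: Σm = 3(1.0072765) + 4(1.00866) = 7.0564695 amu; Δm = 0.0421125 amu; E_B = 39.227 MeV; E_B/A = 5.604 MeV
Ni-58 has the higher binding energy per nucleon, so it is the more tightly bound nucleus.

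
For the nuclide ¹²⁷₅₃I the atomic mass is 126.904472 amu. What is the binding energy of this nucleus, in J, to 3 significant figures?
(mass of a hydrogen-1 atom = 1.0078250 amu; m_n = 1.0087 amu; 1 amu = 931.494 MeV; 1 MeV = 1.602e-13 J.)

1.72e-10 J

With 53 protons and 74 neutrons (A = 127):
Mass of separated nucleons = 53(1.0078250) + 74(1.0087) = 53.4147250 + 74.6438 = 128.0585250 amu
Δm = 128.0585250 − 126.904472 = 1.1540530 amu
Binding energy = Δm·c² = 1.1540530 × 931.494 MeV/amu = 1074.99 MeV
In joules: 1074.99 MeV × 1.602e-13 J/MeV = 1.7221e-10 J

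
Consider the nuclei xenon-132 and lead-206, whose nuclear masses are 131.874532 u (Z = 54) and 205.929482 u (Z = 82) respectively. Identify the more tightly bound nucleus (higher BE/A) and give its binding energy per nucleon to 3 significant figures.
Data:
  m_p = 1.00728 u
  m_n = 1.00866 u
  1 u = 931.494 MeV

xenon-132; 8.43 MeV/nucleon

xenon-132: Σm = 54(1.00728) + 78(1.00866) = 133.06860 u; Δm = 1.194068 u; E_B = 1112.27 MeV; E_B/A = 8.426 MeV
lead-206: Σm = 82(1.00728) + 124(1.00866) = 207.67080 u; Δm = 1.741318 u; E_B = 1622.0 MeV; E_B/A = 7.874 MeV
xenon-132 has the higher binding energy per nucleon, so it is the more tightly bound nucleus.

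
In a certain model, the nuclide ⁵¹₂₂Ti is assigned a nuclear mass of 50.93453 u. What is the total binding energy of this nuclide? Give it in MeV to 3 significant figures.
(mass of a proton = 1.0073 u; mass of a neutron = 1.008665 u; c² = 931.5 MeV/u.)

445 MeV

Z = 22, so N = A − Z = 51 − 22 = 29.
Mass of separated nucleons = 22(1.0073) + 29(1.008665) = 22.1606 + 29.251285 = 51.411885 u
The mass defect is 51.411885 − 50.93453 = 0.477355 u.
E_B = 0.477355 × 931.5 = 444.656 MeV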